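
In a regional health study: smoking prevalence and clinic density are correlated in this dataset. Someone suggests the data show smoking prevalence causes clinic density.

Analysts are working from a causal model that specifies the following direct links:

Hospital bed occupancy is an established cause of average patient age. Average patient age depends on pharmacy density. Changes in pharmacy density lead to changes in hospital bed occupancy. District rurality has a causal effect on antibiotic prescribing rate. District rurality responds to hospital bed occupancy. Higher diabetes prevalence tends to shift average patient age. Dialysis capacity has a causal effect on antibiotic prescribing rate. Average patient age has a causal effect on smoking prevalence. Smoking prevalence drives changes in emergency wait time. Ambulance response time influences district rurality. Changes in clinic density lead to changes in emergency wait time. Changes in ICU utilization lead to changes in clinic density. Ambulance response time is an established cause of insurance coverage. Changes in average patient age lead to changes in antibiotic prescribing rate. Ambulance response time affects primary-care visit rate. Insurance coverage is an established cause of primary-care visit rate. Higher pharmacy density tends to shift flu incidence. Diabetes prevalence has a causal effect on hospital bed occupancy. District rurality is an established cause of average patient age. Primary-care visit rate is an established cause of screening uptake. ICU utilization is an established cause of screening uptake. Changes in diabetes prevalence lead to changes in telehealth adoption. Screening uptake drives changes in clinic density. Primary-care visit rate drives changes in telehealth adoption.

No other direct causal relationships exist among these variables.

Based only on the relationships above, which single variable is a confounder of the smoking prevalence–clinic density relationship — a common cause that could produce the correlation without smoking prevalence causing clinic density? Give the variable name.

Ambulance response time has a causal path to smoking prevalence (ambulance response time → district rurality → average patient age → smoking prevalence) and a separate causal path to clinic density (ambulance response time → primary-care visit rate → screening uptake → clinic density), so it is a common cause of both.
No stated relationship gives smoking prevalence a causal route to clinic density, so the correlation is explained by the shared upstream cause rather than a direct effect.

ambulance response time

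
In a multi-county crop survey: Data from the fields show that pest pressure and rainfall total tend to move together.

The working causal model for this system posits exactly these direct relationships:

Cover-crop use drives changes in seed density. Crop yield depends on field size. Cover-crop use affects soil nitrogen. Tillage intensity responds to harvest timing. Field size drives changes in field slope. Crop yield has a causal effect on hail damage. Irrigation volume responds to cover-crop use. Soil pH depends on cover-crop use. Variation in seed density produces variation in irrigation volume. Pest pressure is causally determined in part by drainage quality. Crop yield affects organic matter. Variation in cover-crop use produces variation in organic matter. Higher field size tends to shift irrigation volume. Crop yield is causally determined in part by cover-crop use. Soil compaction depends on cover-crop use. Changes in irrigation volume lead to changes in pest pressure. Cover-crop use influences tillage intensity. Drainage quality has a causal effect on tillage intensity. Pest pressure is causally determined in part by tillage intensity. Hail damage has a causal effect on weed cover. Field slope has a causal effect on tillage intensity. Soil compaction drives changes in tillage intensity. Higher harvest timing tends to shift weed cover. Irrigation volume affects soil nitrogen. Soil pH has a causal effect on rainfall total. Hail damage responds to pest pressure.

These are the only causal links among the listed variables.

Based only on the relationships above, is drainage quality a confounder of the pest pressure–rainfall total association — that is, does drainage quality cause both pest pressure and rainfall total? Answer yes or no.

no

Drainage quality has no stated causal path to rainfall total. A confounder must cause both variables, so drainage quality does not qualify.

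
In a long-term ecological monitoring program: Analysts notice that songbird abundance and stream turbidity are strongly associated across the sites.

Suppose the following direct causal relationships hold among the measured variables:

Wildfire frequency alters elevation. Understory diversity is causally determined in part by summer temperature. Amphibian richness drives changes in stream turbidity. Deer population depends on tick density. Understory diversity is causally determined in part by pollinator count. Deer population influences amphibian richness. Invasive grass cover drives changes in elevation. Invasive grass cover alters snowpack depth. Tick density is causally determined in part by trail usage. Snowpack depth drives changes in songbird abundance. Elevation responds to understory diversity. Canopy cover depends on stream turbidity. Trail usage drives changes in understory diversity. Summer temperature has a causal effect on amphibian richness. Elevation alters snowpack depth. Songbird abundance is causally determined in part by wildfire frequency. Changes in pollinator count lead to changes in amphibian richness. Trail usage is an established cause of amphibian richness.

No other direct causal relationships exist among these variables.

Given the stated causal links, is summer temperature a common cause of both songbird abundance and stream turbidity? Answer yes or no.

Summer temperature has a causal path to songbird abundance (summer temperature → understory diversity → elevation → snowpack depth → songbird abundance) and to stream turbidity (summer temperature → amphibian richness → stream turbidity), so it is a common cause of both — a confounder.

yes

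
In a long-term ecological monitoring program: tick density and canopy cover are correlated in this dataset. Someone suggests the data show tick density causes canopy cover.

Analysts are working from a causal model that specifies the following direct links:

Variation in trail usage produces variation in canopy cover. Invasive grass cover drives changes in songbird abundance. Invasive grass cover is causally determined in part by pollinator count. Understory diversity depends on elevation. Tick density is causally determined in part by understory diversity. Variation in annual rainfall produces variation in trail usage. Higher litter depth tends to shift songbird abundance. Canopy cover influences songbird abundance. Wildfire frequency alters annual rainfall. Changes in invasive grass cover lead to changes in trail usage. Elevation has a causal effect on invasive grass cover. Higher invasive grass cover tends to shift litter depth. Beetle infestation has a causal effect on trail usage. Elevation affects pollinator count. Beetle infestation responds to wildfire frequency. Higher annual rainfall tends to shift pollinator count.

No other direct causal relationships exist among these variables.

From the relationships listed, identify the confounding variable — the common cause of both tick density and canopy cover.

Elevation has a causal path to tick density (elevation → understory diversity → tick density) and a separate causal path to canopy cover (elevation → invasive grass cover → trail usage → canopy cover), so it is a common cause of both.
No stated relationship gives tick density a causal route to canopy cover, so the correlation is explained by the shared upstream cause rather than a direct effect.

elevation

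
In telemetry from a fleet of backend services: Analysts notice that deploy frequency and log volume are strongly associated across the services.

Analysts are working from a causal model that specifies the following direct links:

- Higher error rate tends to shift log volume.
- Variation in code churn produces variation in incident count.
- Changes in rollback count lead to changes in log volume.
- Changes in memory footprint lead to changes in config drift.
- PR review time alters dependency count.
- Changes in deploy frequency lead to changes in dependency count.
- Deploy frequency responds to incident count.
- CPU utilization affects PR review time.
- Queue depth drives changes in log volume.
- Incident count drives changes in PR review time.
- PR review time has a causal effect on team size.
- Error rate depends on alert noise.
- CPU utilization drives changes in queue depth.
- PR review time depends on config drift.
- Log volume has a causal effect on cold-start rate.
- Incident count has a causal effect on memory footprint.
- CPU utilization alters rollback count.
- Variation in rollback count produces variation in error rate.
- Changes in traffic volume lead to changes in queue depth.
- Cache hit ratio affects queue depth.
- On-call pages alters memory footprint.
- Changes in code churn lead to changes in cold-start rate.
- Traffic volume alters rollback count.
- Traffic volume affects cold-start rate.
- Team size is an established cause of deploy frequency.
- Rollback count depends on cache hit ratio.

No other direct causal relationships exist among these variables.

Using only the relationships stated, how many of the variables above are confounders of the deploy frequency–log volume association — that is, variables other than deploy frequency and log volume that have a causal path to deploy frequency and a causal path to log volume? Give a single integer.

The common causes are: CPU utilization (to deploy frequency via CPU utilization → PR review time → team size → deploy frequency; to log volume via CPU utilization → queue depth → log volume).
Every other variable lacks a causal path to at least one of deploy frequency and log volume.

1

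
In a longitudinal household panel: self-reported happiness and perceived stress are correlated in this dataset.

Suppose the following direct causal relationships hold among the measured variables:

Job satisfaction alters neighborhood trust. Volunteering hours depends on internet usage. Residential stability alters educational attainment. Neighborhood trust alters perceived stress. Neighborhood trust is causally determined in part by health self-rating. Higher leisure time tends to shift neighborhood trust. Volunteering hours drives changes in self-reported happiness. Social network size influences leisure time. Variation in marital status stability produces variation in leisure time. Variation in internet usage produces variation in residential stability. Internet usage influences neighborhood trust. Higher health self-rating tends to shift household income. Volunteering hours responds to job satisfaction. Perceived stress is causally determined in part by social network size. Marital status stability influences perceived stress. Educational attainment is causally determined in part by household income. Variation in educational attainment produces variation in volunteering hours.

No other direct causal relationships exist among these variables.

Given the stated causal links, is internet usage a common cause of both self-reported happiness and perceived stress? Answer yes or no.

yes

Internet usage has a causal path to self-reported happiness (internet usage → volunteering hours → self-reported happiness) and to perceived stress (internet usage → neighborhood trust → perceived stress), so it is a common cause of both — a confounder.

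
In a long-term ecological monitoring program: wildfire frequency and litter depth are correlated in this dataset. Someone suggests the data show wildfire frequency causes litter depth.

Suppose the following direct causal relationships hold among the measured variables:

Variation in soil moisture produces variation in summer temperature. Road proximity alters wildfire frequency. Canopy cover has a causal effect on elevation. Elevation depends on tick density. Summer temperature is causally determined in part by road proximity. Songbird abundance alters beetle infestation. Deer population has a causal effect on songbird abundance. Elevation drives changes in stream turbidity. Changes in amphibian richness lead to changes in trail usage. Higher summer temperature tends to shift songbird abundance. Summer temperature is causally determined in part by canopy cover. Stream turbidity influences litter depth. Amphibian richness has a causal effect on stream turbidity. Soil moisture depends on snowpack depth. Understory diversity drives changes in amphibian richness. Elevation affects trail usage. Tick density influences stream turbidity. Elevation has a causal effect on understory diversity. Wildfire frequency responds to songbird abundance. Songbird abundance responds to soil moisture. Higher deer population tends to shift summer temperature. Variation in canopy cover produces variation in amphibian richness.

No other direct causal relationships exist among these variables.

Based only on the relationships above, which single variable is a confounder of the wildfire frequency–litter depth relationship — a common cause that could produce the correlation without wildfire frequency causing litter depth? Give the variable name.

Canopy cover has a causal path to wildfire frequency (canopy cover → summer temperature → songbird abundance → wildfire frequency) and a separate causal path to litter depth (canopy cover → amphibian richness → stream turbidity → litter depth), so it is a common cause of both.
No stated relationship gives wildfire frequency a causal route to litter depth, so the correlation is explained by the shared upstream cause rather than a direct effect.

canopy cover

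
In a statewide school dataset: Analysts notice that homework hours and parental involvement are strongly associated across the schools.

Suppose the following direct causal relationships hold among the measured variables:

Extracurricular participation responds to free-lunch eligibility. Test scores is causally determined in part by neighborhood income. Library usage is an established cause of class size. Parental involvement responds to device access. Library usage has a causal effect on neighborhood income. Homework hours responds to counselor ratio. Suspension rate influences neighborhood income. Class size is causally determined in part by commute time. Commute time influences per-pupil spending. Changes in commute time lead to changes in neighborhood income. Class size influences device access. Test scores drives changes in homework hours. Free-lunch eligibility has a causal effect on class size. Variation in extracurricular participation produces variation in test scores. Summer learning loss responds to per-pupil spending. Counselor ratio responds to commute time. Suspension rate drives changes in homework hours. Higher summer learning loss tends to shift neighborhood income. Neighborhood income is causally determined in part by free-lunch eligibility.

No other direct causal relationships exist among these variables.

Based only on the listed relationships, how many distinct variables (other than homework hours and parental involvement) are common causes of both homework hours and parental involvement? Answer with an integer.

3

The common causes are: commute time (to homework hours via commute time → counselor ratio → homework hours; to parental involvement via commute time → class size → device access → parental involvement); free-lunch eligibility (to homework hours via free-lunch eligibility → neighborhood income → test scores → homework hours; to parental involvement via free-lunch eligibility → class size → device access → parental involvement); library usage (to homework hours via library usage → neighborhood income → test scores → homework hours; to parental involvement via library usage → class size → device access → parental involvement).
Every other variable lacks a causal path to at least one of homework hours and parental involvement.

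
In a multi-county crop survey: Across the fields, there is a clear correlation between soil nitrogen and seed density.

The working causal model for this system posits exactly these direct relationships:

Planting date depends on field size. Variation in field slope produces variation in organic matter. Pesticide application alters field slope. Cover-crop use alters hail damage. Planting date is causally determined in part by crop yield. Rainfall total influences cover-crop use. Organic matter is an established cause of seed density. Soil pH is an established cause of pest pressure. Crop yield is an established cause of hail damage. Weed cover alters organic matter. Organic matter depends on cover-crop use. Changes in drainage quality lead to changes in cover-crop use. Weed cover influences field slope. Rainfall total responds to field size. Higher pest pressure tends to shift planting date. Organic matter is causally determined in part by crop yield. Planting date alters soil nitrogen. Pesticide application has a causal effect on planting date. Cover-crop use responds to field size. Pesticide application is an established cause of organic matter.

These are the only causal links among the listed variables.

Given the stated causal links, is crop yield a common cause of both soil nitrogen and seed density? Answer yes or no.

Crop yield has a causal path to soil nitrogen (crop yield → planting date → soil nitrogen) and to seed density (crop yield → organic matter → seed density), so it is a common cause of both — a confounder.

yes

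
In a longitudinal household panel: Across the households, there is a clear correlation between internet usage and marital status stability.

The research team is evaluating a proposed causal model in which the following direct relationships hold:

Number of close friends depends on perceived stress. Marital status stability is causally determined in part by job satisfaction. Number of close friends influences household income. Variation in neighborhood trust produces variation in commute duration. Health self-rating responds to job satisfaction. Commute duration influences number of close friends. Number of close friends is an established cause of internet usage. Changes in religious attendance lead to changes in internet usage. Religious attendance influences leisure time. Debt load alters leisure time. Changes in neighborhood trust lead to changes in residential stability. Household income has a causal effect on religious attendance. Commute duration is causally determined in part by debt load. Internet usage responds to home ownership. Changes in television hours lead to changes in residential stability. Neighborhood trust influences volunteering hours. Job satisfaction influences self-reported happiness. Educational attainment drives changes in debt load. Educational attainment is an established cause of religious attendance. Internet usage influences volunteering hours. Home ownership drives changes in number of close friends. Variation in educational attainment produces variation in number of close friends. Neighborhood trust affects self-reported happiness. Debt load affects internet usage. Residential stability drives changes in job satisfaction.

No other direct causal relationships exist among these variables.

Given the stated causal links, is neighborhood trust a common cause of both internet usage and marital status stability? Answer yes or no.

Neighborhood trust has a causal path to internet usage (neighborhood trust → commute duration → number of close friends → internet usage) and to marital status stability (neighborhood trust → residential stability → job satisfaction → marital status stability), so it is a common cause of both — a confounder.

yes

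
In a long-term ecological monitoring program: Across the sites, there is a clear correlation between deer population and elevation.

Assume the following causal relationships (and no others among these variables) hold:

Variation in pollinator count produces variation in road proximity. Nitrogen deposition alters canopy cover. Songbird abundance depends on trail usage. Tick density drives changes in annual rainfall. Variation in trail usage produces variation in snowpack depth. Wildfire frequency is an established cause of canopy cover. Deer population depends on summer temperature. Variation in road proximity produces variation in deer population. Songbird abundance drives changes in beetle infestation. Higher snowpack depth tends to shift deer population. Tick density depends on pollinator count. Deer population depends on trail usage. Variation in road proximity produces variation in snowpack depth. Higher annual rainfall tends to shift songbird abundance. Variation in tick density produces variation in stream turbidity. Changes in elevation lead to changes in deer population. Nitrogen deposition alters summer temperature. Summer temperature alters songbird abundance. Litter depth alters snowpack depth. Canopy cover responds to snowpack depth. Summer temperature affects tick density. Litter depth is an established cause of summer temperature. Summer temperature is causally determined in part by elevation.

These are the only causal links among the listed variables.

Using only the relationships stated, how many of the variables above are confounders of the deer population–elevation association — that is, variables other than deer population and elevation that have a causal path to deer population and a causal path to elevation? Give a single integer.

No listed variable has a causal path to both deer population and elevation, so there are no common causes.

0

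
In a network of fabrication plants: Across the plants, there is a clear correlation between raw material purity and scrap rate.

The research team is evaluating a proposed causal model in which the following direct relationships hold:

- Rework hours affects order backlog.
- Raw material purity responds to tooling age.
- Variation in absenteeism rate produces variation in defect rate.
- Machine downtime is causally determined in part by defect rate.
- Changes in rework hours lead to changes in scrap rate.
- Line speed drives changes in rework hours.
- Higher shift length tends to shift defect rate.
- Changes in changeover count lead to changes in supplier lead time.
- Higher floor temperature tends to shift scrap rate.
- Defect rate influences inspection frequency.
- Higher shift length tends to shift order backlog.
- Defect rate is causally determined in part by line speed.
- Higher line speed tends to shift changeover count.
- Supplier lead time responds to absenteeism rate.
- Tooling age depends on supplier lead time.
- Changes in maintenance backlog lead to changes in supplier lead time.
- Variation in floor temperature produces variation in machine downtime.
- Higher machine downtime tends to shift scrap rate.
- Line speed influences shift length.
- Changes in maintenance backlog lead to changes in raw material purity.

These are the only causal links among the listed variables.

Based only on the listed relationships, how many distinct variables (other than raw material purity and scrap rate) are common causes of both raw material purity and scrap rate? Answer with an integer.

The common causes are: absenteeism rate (to raw material purity via absenteeism rate → supplier lead time → tooling age → raw material purity; to scrap rate via absenteeism rate → defect rate → machine downtime → scrap rate); line speed (to raw material purity via line speed → changeover count → supplier lead time → tooling age → raw material purity; to scrap rate via line speed → rework hours → scrap rate).
Every other variable lacks a causal path to at least one of raw material purity and scrap rate.

2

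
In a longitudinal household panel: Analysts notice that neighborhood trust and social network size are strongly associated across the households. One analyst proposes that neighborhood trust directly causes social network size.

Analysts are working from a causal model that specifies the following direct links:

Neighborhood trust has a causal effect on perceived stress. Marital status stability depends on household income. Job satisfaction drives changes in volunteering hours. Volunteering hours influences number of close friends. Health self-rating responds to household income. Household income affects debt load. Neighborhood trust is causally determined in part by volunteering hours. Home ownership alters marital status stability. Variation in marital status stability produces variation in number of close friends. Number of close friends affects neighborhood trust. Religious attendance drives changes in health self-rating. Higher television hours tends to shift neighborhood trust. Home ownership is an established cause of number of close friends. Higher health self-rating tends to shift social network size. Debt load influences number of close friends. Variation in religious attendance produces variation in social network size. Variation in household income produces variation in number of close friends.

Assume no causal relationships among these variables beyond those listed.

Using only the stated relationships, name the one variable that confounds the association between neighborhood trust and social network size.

Household income has a causal path to neighborhood trust (household income → number of close friends → neighborhood trust) and a separate causal path to social network size (household income → health self-rating → social network size), so it is a common cause of both.
No stated relationship gives neighborhood trust a causal route to social network size, so the correlation is explained by the shared upstream cause rather than a direct effect.

household income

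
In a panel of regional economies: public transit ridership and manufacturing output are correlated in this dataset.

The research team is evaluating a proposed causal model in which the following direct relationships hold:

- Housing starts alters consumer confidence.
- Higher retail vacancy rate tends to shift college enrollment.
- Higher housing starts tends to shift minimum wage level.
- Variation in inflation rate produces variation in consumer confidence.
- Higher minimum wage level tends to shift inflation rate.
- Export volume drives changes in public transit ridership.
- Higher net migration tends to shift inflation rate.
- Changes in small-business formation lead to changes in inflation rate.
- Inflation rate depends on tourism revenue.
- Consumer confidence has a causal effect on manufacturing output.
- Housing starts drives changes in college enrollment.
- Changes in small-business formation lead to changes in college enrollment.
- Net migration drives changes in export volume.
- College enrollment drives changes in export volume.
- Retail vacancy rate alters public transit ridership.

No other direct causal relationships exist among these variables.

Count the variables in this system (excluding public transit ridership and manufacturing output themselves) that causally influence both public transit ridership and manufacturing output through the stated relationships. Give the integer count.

The common causes are: housing starts (to public transit ridership via housing starts → college enrollment → export volume → public transit ridership; to manufacturing output via housing starts → consumer confidence → manufacturing output); net migration (to public transit ridership via net migration → export volume → public transit ridership; to manufacturing output via net migration → inflation rate → consumer confidence → manufacturing output); small-business formation (to public transit ridership via small-business formation → college enrollment → export volume → public transit ridership; to manufacturing output via small-business formation → inflation rate → consumer confidence → manufacturing output).
Every other variable lacks a causal path to at least one of public transit ridership and manufacturing output.

3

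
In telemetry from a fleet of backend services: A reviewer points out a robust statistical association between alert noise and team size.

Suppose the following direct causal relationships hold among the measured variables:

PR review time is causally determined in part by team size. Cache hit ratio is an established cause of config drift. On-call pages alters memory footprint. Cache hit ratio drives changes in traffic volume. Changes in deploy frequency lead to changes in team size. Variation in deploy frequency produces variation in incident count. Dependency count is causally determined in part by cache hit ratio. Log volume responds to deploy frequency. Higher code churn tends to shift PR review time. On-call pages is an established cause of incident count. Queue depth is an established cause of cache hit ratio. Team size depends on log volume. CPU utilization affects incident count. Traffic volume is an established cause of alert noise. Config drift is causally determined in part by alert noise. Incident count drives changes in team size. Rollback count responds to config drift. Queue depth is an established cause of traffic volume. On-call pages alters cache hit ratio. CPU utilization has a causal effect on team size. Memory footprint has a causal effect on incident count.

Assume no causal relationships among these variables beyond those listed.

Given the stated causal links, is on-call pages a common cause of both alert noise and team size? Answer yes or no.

yes

On-call pages has a causal path to alert noise (on-call pages → cache hit ratio → traffic volume → alert noise) and to team size (on-call pages → incident count → team size), so it is a common cause of both — a confounder.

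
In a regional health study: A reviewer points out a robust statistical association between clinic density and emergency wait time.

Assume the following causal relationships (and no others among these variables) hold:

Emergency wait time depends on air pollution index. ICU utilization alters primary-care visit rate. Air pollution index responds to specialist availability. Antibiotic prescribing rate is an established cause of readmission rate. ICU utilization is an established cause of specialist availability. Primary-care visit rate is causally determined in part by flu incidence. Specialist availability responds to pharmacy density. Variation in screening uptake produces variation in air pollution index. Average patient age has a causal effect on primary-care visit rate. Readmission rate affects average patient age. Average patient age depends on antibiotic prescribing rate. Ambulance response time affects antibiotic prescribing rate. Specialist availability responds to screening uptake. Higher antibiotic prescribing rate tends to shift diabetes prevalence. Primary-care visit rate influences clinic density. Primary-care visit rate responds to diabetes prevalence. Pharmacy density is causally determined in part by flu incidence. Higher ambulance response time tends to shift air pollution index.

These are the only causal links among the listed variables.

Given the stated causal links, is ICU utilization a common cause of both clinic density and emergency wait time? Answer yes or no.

ICU utilization has a causal path to clinic density (ICU utilization → primary-care visit rate → clinic density) and to emergency wait time (ICU utilization → specialist availability → air pollution index → emergency wait time), so it is a common cause of both — a confounder.

yes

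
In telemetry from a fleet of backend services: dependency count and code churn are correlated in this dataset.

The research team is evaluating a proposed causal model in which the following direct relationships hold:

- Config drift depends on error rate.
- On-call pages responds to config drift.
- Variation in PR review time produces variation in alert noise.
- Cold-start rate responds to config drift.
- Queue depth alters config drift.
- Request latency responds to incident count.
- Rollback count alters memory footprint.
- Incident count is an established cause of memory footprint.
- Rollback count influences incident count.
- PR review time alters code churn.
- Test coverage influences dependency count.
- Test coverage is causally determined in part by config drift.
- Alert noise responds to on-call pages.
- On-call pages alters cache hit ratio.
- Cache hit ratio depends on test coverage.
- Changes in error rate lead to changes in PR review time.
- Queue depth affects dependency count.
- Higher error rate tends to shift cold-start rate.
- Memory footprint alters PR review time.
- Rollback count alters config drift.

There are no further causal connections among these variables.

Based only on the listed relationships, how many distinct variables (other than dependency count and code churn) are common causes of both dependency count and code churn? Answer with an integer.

2

The common causes are: error rate (to dependency count via error rate → config drift → test coverage → dependency count; to code churn via error rate → PR review time → code churn); rollback count (to dependency count via rollback count → config drift → test coverage → dependency count; to code churn via rollback count → memory footprint → PR review time → code churn).
Every other variable lacks a causal path to at least one of dependency count and code churn.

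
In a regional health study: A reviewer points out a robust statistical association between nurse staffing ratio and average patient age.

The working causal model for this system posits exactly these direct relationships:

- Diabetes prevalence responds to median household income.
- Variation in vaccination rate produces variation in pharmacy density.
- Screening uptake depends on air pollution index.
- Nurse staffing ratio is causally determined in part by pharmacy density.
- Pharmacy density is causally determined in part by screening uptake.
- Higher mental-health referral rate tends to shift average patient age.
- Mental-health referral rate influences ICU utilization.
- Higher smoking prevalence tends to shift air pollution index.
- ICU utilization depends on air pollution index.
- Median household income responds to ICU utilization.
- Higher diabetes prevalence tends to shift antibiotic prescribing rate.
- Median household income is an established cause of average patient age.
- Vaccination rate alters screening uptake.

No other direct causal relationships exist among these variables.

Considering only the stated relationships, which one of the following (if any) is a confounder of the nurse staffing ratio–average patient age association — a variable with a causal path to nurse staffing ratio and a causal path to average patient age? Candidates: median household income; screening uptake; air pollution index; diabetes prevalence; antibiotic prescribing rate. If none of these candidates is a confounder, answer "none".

air pollution index

Air pollution index causes nurse staffing ratio (air pollution index → screening uptake → pharmacy density → nurse staffing ratio) and also causes average patient age (air pollution index → ICU utilization → median household income → average patient age); it is a common cause of both.
Each of the other candidates lacks a causal path to at least one of nurse staffing ratio and average patient age, so they do not confound the relationship.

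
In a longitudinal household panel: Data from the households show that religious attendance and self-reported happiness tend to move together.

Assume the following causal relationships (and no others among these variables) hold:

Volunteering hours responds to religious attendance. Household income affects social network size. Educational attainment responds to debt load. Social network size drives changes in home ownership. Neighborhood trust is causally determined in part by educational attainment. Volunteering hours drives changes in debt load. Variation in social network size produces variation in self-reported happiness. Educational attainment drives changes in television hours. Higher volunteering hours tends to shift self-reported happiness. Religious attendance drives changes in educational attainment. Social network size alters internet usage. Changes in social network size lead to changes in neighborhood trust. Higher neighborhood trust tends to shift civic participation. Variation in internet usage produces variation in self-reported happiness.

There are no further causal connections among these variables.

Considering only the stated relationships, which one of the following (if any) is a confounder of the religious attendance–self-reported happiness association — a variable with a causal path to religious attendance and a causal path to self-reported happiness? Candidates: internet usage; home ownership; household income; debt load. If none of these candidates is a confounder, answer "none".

none

None of the listed candidates has causal paths to both religious attendance and self-reported happiness in the stated relationships, so none is a common cause.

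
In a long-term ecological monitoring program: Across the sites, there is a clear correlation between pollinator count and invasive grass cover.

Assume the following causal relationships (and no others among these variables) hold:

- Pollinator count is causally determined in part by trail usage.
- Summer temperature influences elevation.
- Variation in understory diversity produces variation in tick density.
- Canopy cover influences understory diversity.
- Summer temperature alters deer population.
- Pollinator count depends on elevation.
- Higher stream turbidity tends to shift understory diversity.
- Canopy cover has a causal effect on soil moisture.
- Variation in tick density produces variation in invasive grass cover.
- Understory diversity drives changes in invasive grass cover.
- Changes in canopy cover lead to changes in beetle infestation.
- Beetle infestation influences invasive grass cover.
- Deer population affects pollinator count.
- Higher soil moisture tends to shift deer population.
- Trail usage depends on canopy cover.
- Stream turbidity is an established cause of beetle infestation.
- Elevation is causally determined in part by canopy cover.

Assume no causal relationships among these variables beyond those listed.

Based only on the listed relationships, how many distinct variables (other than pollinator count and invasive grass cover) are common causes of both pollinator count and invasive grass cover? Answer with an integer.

1

The common causes are: canopy cover (to pollinator count via canopy cover → elevation → pollinator count; to invasive grass cover via canopy cover → beetle infestation → invasive grass cover).
Every other variable lacks a causal path to at least one of pollinator count and invasive grass cover.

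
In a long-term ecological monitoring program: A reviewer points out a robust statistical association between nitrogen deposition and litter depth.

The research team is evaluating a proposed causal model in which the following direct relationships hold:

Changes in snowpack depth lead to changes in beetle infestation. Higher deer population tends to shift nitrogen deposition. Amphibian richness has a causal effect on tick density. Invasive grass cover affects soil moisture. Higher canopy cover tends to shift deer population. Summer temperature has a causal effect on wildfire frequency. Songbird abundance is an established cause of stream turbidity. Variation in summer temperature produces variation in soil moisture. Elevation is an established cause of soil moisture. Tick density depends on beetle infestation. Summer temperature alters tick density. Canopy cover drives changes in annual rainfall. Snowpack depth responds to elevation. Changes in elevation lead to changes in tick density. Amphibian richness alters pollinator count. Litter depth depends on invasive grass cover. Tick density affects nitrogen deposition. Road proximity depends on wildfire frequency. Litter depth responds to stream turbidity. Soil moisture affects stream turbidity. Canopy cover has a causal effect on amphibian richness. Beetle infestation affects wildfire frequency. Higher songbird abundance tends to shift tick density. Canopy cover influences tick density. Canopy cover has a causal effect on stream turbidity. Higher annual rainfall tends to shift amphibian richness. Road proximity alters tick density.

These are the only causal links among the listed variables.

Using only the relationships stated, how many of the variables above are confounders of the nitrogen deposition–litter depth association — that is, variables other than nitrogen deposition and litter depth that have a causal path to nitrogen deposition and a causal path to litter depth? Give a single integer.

The common causes are: canopy cover (to nitrogen deposition via canopy cover → tick density → nitrogen deposition; to litter depth via canopy cover → stream turbidity → litter depth); elevation (to nitrogen deposition via elevation → tick density → nitrogen deposition; to litter depth via elevation → soil moisture → stream turbidity → litter depth); songbird abundance (to nitrogen deposition via songbird abundance → tick density → nitrogen deposition; to litter depth via songbird abundance → stream turbidity → litter depth); summer temperature (to nitrogen deposition via summer temperature → tick density → nitrogen deposition; to litter depth via summer temperature → soil moisture → stream turbidity → litter depth).
Every other variable lacks a causal path to at least one of nitrogen deposition and litter depth.

4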